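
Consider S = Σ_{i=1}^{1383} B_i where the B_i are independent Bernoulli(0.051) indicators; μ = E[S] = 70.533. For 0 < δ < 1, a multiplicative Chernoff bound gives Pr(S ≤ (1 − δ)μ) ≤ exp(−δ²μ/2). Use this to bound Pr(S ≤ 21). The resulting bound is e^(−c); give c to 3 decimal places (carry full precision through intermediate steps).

Write 21 = (1 − δ)μ, so δ = 1 − 21/70.533 = 0.702267…
Then the exponent is δ²μ/2 = (μ − 21)²/(2μ) = 17.392696.

17.393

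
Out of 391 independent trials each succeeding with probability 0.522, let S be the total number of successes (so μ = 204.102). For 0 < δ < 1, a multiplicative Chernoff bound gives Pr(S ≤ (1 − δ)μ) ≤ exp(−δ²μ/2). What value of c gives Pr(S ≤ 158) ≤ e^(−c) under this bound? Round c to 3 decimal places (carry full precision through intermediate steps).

5.207

Write 158 = (1 − δ)μ, so δ = 1 − 158/204.102 = 0.2258773…
Then the exponent is δ²μ/2 = (μ − 158)²/(2μ) = 5.206697.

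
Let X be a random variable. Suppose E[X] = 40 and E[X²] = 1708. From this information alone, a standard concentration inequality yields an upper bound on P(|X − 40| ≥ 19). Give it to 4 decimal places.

The first two moments determine the variance, so Chebyshev's inequality is the sharpest standard bound available.
Var(X) = E[X²] − (E[X])² = 1708 − 1600 = 108.
Chebyshev's inequality: P(|X − μ| ≥ t) ≤ Var(X)/t² = 108/361 = 0.2992.

0.2992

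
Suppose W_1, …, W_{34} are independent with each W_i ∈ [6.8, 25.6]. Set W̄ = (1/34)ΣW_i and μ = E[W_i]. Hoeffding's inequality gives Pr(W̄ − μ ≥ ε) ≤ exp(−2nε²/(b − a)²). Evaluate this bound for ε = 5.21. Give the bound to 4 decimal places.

Exponent: 2nε²/(b − a)² = 2·34·5.21² / 18.8² = 5.22238.
Bound = exp(−5.22238) = 0.00539.

0.0054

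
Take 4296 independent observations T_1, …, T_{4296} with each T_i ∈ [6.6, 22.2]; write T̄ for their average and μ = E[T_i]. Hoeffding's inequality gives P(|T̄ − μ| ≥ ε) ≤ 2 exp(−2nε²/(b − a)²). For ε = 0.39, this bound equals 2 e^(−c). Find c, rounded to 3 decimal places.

c = 2nε²/(b − a)² = 2·4296·0.39² / 15.6² = 5.3700.

5.370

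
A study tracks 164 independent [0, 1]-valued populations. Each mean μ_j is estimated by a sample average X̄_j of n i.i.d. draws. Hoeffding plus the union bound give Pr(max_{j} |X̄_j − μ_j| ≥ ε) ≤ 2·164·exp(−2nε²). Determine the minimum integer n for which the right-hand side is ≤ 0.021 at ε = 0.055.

Need 2·164·exp(−2nε²) ≤ 0.021, i.e. exp(−2nε²) ≤ 0.021/328.
So 2nε² ≥ ln(328/0.021) = 9.656246.
Hence n ≥ 9.656246/(2·0.055²) = 1596.074.
The smallest integer n is 1597.

1597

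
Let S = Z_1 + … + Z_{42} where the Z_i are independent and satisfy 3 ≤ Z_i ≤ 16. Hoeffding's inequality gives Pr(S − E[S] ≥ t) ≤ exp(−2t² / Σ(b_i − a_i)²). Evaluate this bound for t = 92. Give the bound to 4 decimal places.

Σ(b_i − a_i)² = 42·(13)² = 7098.
Exponent = 2·92²/7098 = 2.3849.
Bound = exp(−2.3849) = 0.09210.

0.0921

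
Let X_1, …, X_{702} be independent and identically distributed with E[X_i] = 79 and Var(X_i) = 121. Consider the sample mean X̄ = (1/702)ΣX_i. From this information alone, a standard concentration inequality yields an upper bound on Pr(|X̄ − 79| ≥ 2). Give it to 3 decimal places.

With mean and variance of each term known, Chebyshev's inequality bounds the deviation of the sum (or sample mean).
Var(X̄) = Var(X_i)/n = 121/702 = 0.17236.
Chebyshev: Pr(|X̄ − 79| ≥ 2) ≤ Var(X̄)/(2)² = 121/(702·2²) = 0.0431.

0.043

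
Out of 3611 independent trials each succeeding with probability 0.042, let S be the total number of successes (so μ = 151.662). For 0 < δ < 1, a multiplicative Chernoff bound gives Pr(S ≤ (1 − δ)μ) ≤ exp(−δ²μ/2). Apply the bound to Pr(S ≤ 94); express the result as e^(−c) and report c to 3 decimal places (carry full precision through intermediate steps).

10.962

Write 94 = (1 − δ)μ, so δ = 1 − 94/151.662 = 0.3802007…
Then the exponent is δ²μ/2 = (μ − 94)²/(2μ) = 10.961567.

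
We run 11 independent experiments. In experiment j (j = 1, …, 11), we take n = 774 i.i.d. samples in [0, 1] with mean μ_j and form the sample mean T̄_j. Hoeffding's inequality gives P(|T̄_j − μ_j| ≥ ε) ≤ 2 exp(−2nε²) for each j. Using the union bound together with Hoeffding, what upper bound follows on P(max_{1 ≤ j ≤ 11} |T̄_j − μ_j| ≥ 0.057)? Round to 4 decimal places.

0.1439

Per-experiment Hoeffding bound: 2·exp(−2·774·0.057²) = 2·exp(−5.02945) = 0.013085.
Union bound over 11 events: 11·0.013085 = 0.14393.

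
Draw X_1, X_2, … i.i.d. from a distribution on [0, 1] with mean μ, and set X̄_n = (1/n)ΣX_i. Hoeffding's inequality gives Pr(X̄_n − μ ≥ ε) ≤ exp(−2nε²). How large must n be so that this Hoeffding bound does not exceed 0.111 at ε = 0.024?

Require exp(−2nε²) ≤ 0.111, i.e. 2nε² ≥ ln(1/0.111) = 2.198225.
So n ≥ 2.198225 / (2·0.024²) = 1908.181.
The smallest integer n is 1909.

1909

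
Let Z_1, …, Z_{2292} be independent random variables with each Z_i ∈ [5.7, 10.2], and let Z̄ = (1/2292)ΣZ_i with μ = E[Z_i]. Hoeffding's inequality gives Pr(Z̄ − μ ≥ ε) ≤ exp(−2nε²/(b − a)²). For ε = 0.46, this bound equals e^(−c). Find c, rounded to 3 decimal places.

c = 2nε²/(b − a)² = 2·2292·0.46² / 4.5² = 47.9000.

47.900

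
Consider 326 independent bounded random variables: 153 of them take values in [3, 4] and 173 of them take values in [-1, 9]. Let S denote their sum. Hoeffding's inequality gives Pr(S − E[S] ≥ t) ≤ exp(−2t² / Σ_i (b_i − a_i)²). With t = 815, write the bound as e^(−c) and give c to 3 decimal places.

Σ(b_i − a_i)² = 153·1² + 173·10² = 17453.
c = 2t² / 17453 = 2·815² / 17453 = 76.1159.

76.116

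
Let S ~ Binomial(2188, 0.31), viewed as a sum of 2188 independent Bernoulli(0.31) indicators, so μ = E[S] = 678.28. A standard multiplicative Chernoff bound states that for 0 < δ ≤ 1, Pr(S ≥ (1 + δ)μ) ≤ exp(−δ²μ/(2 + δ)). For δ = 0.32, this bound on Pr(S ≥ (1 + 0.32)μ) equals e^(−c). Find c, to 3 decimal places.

c = δ²μ/(2 + δ) = 0.32²·678.28/(2 + 0.32) = 29.9379.

29.938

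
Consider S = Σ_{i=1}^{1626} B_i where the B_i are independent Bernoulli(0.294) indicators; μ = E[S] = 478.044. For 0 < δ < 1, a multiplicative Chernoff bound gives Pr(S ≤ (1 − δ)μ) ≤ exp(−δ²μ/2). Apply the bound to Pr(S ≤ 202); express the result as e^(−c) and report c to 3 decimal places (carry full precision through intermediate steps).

79.700

Write 202 = (1 − δ)μ, so δ = 1 − 202/478.044 = 0.5774448…
Then the exponent is δ²μ/2 = (μ − 202)²/(2μ) = 79.700080.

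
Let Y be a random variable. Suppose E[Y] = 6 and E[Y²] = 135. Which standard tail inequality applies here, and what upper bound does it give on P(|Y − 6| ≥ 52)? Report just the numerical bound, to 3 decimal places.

The first two moments determine the variance, so Chebyshev's inequality is the sharpest standard bound available.
Var(Y) = E[Y²] − (E[Y])² = 135 − 36 = 99.
Chebyshev's inequality: P(|Y − μ| ≥ t) ≤ Var(Y)/t² = 99/2704 = 0.0366.

0.037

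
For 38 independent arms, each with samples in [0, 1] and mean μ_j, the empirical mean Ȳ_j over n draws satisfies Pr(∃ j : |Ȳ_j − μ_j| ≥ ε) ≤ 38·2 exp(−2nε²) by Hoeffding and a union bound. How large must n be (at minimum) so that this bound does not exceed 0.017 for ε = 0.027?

5765

Need 2·38·exp(−2nε²) ≤ 0.017, i.e. exp(−2nε²) ≤ 0.017/76.
So 2nε² ≥ ln(76/0.017) = 8.405275.
Hence n ≥ 8.405275/(2·0.027²) = 5764.935.
The smallest integer n is 5765.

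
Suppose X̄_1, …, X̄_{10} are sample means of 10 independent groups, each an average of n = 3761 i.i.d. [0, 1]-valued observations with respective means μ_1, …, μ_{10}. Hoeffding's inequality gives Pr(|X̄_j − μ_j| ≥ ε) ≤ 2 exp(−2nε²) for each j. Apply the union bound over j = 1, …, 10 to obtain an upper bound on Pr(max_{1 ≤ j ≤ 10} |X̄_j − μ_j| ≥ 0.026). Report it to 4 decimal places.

Per-experiment Hoeffding bound: 2·exp(−2·3761·0.026²) = 2·exp(−5.08487) = 0.012379.
Union bound over 10 events: 10·0.012379 = 0.12379.

0.1238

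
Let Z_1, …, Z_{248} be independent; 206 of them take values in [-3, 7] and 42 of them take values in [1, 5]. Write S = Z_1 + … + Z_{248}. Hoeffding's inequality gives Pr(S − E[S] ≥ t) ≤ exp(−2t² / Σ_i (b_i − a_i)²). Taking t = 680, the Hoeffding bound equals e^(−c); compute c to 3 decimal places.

43.475

Σ(b_i − a_i)² = 206·10² + 42·4² = 21272.
c = 2t² / 21272 = 2·680² / 21272 = 43.4750.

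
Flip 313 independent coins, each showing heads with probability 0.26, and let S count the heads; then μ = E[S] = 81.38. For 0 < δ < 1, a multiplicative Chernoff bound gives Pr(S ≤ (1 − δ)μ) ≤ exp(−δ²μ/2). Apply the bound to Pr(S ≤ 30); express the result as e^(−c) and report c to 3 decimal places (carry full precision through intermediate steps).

Write 30 = (1 − δ)μ, so δ = 1 − 30/81.38 = 0.6313591…
Then the exponent is δ²μ/2 = (μ − 30)²/(2μ) = 16.219614.

16.220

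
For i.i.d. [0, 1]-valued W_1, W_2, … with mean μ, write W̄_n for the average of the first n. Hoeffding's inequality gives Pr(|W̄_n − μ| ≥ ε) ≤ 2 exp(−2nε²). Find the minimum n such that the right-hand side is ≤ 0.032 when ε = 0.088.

267

Require 2·exp(−2nε²) ≤ 0.032, i.e. 2nε² ≥ ln(2/0.032) = 4.135167.
So n ≥ 4.135167 / (2·0.088²) = 266.992.
The smallest integer n is 267.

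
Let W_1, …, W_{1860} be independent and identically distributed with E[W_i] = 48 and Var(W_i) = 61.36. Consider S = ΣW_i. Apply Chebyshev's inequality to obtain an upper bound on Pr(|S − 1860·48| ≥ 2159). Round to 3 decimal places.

0.024

Var(S) = n·Var(W_i) = 1860·61.36 = 114129.6.
Chebyshev: Pr(|S − 1860·48| ≥ 2159) ≤ Var(S)/2159² = 114129.6/4661281 = 0.0245.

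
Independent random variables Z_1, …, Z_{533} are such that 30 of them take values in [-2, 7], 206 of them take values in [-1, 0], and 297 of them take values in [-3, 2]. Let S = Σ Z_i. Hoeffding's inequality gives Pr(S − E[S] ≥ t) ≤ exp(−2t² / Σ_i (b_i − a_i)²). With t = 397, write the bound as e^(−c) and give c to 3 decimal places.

31.331

Σ(b_i − a_i)² = 30·9² + 206·1² + 297·5² = 10061.
c = 2t² / 10061 = 2·397² / 10061 = 31.3307.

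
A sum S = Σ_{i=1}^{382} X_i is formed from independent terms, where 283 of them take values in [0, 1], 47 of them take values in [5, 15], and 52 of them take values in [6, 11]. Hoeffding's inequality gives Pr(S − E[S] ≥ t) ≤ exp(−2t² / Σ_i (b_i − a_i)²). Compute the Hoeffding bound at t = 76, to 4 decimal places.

0.1590

Σ(b_i − a_i)² = 283·1² + 47·10² + 52·5² = 6283.
Exponent = 2·76² / 6283 = 1.83861.
Bound = exp(−1.83861) = 0.15904.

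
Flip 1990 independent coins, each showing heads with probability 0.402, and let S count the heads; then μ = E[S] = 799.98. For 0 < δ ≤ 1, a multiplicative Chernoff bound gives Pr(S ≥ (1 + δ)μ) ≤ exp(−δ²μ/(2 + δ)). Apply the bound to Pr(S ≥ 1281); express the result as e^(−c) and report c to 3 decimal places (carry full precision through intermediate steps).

Write 1281 = (1 + δ)μ, so δ = 1281/799.98 − 1 = 0.60129…
Then the exponent is δ²μ/(2 + δ) = (1281 − μ)² / (μ·(2 + δ)) = 111.188113.

111.188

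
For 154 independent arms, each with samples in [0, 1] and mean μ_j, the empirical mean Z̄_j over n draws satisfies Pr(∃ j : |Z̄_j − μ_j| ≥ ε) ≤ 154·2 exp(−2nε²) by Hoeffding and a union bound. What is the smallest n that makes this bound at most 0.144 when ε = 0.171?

Need 2·154·exp(−2nε²) ≤ 0.144, i.e. exp(−2nε²) ≤ 0.144/308.
So 2nε² ≥ ln(308/0.144) = 7.668042.
Hence n ≥ 7.668042/(2·0.171²) = 131.118.
The smallest integer n is 132.

132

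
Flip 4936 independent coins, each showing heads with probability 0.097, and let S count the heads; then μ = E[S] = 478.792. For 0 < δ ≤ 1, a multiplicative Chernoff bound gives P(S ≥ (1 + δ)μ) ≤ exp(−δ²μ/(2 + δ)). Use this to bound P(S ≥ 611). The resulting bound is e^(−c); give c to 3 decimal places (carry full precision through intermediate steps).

Write 611 = (1 + δ)μ, so δ = 611/478.792 − 1 = 0.2761283…
Then the exponent is δ²μ/(2 + δ) = (611 − μ)² / (μ·(2 + δ)) = 16.038799.

16.039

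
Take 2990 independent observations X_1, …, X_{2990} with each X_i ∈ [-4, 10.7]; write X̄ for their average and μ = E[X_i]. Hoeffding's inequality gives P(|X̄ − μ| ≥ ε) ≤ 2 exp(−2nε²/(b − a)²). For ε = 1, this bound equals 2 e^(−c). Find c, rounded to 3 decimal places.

c = 2nε²/(b − a)² = 2·2990·1² / 14.7² = 27.6737.

27.674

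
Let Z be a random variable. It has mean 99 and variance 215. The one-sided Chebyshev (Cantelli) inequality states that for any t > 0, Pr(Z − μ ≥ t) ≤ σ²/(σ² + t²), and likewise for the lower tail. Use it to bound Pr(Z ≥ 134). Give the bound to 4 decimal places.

Here σ² = 215 and t = 35, so σ² + t² = 1440.
Cantelli's bound: 215/1440 = 0.1493.

0.1493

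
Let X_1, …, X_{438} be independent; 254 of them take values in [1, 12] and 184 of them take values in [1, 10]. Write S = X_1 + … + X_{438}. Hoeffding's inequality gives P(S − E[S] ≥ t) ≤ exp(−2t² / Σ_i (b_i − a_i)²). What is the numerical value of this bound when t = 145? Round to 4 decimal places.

Σ(b_i − a_i)² = 254·11² + 184·9² = 45638.
Exponent = 2·145² / 45638 = 0.92138.
Bound = exp(−0.92138) = 0.39797.

0.3980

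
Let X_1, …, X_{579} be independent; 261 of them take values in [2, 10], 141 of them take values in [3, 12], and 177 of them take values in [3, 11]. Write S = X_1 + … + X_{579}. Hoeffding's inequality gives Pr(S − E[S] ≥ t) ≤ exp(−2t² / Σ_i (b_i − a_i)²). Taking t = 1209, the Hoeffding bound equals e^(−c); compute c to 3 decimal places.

Σ(b_i − a_i)² = 261·8² + 141·9² + 177·8² = 39453.
c = 2t² / 39453 = 2·1209² / 39453 = 74.0973.

74.097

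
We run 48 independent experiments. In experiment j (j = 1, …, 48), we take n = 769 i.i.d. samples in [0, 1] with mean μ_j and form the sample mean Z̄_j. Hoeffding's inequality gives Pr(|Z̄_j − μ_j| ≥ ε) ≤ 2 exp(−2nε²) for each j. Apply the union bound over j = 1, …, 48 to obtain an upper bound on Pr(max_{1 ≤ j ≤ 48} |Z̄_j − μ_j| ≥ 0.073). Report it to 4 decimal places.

Per-experiment Hoeffding bound: 2·exp(−2·769·0.073²) = 2·exp(−8.19600) = 0.00055151.
Union bound over 48 events: 48·0.00055151 = 0.02647.

0.0265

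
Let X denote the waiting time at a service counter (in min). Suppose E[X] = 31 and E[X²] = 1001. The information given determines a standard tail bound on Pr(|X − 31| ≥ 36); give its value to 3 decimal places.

0.031

The first two moments determine the variance, so Chebyshev's inequality is the sharpest standard bound available.
Var(X) = E[X²] − (E[X])² = 1001 − 961 = 40.
Chebyshev's inequality: Pr(|X − μ| ≥ t) ≤ Var(X)/t² = 40/1296 = 0.0309.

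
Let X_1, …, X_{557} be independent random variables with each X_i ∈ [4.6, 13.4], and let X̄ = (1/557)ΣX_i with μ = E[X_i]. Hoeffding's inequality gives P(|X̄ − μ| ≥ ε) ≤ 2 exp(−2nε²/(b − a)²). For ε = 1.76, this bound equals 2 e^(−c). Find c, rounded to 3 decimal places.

c = 2nε²/(b − a)² = 2·557·1.76² / 8.8² = 44.5600.

44.560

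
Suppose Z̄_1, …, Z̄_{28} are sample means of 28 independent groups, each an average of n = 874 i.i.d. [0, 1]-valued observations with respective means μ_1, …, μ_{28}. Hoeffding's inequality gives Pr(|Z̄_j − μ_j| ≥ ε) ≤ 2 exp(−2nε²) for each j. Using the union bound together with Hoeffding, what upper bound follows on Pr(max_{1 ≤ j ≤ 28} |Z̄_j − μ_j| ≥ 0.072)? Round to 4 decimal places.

0.0065

Per-experiment Hoeffding bound: 2·exp(−2·874·0.072²) = 2·exp(−9.06163) = 0.00023207.
Union bound over 28 events: 28·0.00023207 = 0.00650.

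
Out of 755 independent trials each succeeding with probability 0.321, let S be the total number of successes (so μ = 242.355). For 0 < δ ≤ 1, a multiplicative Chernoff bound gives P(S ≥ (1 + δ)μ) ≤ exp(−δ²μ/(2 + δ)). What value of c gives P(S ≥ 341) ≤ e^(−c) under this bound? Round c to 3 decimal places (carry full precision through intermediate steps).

16.681

Write 341 = (1 + δ)μ, so δ = 341/242.355 − 1 = 0.4070269…
Then the exponent is δ²μ/(2 + δ) = (341 − μ)² / (μ·(2 + δ)) = 16.680814.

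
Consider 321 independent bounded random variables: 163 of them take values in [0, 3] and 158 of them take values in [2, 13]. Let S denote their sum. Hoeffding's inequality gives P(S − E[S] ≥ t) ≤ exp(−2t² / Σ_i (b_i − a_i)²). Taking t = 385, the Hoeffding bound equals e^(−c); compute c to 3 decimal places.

14.401

Σ(b_i − a_i)² = 163·3² + 158·11² = 20585.
c = 2t² / 20585 = 2·385² / 20585 = 14.4013.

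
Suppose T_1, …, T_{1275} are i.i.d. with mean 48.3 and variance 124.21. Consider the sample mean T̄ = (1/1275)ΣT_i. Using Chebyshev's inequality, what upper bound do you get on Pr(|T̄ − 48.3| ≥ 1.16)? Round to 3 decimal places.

0.072

Var(T̄) = Var(T_i)/n = 124.21/1275 = 0.09742.
Chebyshev: Pr(|T̄ − 48.3| ≥ 1.16) ≤ Var(T̄)/(1.16)² = 124.21/(1275·1.16²) = 0.0724.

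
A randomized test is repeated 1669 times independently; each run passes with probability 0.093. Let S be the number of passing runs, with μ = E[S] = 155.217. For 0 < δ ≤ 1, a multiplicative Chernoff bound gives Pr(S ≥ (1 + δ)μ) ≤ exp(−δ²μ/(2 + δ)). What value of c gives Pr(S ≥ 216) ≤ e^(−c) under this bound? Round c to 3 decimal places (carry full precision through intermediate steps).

Write 216 = (1 + δ)μ, so δ = 216/155.217 − 1 = 0.3916001…
Then the exponent is δ²μ/(2 + δ) = (216 − μ)² / (μ·(2 + δ)) = 9.952597.

9.953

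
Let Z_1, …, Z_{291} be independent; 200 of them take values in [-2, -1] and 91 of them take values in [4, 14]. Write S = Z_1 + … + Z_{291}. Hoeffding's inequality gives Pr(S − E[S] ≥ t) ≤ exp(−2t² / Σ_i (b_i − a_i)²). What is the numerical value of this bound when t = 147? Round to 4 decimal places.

0.0096

Σ(b_i − a_i)² = 200·1² + 91·10² = 9300.
Exponent = 2·147² / 9300 = 4.64710.
Bound = exp(−4.64710) = 0.00959.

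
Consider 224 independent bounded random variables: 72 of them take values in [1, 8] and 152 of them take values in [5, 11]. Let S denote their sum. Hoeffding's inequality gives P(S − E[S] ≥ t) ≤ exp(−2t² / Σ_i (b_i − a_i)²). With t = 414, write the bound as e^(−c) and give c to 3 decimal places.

Σ(b_i − a_i)² = 72·7² + 152·6² = 9000.
c = 2t² / 9000 = 2·414² / 9000 = 38.0880.

38.088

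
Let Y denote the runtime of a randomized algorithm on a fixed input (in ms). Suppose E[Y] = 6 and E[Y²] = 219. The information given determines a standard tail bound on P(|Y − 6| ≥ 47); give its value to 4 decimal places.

0.0828

The first two moments determine the variance, so Chebyshev's inequality is the sharpest standard bound available.
Var(Y) = E[Y²] − (E[Y])² = 219 − 36 = 183.
Chebyshev's inequality: P(|Y − μ| ≥ t) ≤ Var(Y)/t² = 183/2209 = 0.0828.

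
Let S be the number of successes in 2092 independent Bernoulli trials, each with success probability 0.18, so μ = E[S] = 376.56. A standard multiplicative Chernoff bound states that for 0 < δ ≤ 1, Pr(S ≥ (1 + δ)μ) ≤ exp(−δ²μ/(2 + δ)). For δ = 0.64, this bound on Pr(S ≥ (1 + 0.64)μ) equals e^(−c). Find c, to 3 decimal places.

c = δ²μ/(2 + δ) = 0.64²·376.56/(2 + 0.64) = 58.4239.

58.424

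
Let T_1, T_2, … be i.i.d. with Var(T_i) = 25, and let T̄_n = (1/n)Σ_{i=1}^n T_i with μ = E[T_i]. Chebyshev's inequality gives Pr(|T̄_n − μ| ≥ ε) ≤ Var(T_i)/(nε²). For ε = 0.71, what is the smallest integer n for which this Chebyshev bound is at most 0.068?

730

Require 25/(n·0.71²) ≤ 0.068, i.e. n ≥ 25/(0.068·0.71²) = 729.314.
The smallest integer n is 730.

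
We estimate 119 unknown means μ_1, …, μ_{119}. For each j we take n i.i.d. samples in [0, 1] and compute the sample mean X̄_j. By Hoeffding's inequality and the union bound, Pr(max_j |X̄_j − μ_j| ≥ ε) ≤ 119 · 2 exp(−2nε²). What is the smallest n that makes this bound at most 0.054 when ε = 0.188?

119

Need 2·119·exp(−2nε²) ≤ 0.054, i.e. exp(−2nε²) ≤ 0.054/238.
So 2nε² ≥ ln(238/0.054) = 8.391042.
Hence n ≥ 8.391042/(2·0.188²) = 118.705.
The smallest integer n is 119.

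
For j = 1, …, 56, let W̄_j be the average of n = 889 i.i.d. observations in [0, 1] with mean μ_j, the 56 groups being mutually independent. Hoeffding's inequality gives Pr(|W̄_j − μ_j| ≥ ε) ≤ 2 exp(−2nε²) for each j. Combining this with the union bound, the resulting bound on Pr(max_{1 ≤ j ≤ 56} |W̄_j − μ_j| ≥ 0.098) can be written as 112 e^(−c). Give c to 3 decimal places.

17.076

Union bound over the 56 events: Pr(max_{1 ≤ j ≤ 56} |W̄_j − μ_j| ≥ 0.098) ≤ 56·2·exp(−2nε²) = 112 exp(−2·889·0.098²).
So c = 2·889·0.098² = 17.0759.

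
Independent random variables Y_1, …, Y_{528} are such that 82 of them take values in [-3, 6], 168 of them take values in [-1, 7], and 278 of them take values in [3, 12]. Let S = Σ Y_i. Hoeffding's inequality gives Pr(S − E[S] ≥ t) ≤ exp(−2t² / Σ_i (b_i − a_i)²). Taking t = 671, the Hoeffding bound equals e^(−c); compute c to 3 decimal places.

22.562

Σ(b_i − a_i)² = 82·9² + 168·8² + 278·9² = 39912.
c = 2t² / 39912 = 2·671² / 39912 = 22.5617.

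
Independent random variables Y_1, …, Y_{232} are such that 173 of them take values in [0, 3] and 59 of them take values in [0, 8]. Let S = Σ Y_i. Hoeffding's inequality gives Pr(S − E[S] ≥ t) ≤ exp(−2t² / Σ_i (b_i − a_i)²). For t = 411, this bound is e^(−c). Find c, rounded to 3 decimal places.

63.349

Σ(b_i − a_i)² = 173·3² + 59·8² = 5333.
c = 2t² / 5333 = 2·411² / 5333 = 63.3493.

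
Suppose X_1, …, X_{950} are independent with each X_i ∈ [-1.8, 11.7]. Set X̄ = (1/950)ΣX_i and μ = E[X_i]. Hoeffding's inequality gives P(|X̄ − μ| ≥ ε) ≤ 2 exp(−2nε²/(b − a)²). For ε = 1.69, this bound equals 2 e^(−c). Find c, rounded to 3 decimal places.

29.776

c = 2nε²/(b − a)² = 2·950·1.69² / 13.5² = 29.7755.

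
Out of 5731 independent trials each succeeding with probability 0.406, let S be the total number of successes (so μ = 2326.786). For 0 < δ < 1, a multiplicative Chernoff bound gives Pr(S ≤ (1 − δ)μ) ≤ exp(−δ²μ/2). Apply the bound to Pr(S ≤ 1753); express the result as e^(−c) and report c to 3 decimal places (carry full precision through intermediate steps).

Write 1753 = (1 − δ)μ, so δ = 1 − 1753/2326.786 = 0.2466002…
Then the exponent is δ²μ/2 = (μ − 1753)²/(2μ) = 70.747884.

70.748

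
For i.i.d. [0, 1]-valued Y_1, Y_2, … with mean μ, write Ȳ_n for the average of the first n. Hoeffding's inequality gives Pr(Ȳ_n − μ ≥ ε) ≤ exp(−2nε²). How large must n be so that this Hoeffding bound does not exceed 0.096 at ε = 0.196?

Require exp(−2nε²) ≤ 0.096, i.e. 2nε² ≥ ln(1/0.096) = 2.343407.
So n ≥ 2.343407 / (2·0.196²) = 30.500.
The smallest integer n is 31.

31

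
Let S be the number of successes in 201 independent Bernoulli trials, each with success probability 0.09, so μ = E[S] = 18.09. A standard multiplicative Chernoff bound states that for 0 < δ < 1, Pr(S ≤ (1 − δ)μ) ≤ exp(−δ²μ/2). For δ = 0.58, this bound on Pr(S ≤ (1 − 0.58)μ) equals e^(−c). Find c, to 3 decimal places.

c = δ²μ/2 = 0.58²·18.09/2 = 3.0427.

3.043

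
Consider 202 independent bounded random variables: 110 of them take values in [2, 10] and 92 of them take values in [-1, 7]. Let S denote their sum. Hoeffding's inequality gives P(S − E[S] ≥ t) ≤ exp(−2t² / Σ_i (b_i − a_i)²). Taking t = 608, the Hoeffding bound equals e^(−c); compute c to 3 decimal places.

57.188

Σ(b_i − a_i)² = 110·8² + 92·8² = 12928.
c = 2t² / 12928 = 2·608² / 12928 = 57.1881.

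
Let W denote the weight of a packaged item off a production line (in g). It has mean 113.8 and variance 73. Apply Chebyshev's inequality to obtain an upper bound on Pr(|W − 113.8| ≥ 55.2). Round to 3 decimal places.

0.024

Chebyshev: Pr(|W − μ| ≥ t) ≤ Var(W)/t².
Bound = 73 / 3047.04 = 0.0240.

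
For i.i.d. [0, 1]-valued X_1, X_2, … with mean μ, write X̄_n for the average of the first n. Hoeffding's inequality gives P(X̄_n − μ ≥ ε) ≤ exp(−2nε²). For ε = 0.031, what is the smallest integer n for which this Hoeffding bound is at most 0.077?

1335

Require exp(−2nε²) ≤ 0.077, i.e. 2nε² ≥ ln(1/0.077) = 2.563950.
So n ≥ 2.563950 / (2·0.031²) = 1334.001.
The smallest integer n is 1335.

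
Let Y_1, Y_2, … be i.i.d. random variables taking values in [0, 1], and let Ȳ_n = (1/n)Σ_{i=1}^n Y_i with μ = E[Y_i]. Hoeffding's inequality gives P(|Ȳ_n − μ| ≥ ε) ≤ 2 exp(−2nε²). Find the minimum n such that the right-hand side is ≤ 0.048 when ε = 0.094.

212

Require 2·exp(−2nε²) ≤ 0.048, i.e. 2nε² ≥ ln(2/0.048) = 3.729701.
So n ≥ 3.729701 / (2·0.094²) = 211.051.
The smallest integer n is 212.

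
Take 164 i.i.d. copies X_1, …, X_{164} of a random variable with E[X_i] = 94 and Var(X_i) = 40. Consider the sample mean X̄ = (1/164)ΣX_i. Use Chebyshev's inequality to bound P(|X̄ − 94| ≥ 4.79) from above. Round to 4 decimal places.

0.0106

Var(X̄) = Var(X_i)/n = 40/164 = 0.2439.
Chebyshev: P(|X̄ − 94| ≥ 4.79) ≤ Var(X̄)/(4.79)² = 40/(164·4.79²) = 0.0106.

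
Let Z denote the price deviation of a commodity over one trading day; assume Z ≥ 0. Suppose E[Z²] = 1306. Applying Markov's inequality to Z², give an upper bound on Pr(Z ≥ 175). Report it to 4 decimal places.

0.0426

Since Z ≥ 0, the event {Z ≥ 175} is the same as {Z² ≥ 30625}.
Markov's inequality applied to Z² gives Pr(Z² ≥ 30625) ≤ E[Z²]/30625 = 1306/30625 = 0.0426.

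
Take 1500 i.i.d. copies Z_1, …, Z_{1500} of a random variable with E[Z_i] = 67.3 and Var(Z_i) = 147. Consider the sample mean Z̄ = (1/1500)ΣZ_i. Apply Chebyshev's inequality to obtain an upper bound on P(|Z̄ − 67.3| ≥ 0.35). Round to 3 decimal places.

Var(Z̄) = Var(Z_i)/n = 147/1500 = 0.098.
Chebyshev: P(|Z̄ − 67.3| ≥ 0.35) ≤ Var(Z̄)/(0.35)² = 147/(1500·0.35²) = 0.8000.

0.800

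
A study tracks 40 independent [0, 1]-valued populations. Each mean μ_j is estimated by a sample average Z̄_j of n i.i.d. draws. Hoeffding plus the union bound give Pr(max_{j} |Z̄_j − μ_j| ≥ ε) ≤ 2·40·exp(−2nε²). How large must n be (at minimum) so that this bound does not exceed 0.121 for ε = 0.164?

Need 2·40·exp(−2nε²) ≤ 0.121, i.e. exp(−2nε²) ≤ 0.121/80.
So 2nε² ≥ ln(80/0.121) = 6.493991.
Hence n ≥ 6.493991/(2·0.164²) = 120.724.
The smallest integer n is 121.

121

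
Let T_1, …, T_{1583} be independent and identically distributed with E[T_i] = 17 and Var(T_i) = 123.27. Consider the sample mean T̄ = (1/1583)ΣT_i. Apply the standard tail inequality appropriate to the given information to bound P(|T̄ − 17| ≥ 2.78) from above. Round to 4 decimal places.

With mean and variance of each term known, Chebyshev's inequality bounds the deviation of the sum (or sample mean).
Var(T̄) = Var(T_i)/n = 123.27/1583 = 0.077871.
Chebyshev: P(|T̄ − 17| ≥ 2.78) ≤ Var(T̄)/(2.78)² = 123.27/(1583·2.78²) = 0.0101.

0.0101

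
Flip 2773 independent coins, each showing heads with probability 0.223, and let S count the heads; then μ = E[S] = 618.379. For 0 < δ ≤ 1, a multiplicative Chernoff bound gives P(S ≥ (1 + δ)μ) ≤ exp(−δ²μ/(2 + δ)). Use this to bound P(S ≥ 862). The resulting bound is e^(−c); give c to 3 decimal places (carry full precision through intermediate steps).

Write 862 = (1 + δ)μ, so δ = 862/618.379 − 1 = 0.3939671…
Then the exponent is δ²μ/(2 + δ) = (862 − μ)² / (μ·(2 + δ)) = 40.091890.

40.092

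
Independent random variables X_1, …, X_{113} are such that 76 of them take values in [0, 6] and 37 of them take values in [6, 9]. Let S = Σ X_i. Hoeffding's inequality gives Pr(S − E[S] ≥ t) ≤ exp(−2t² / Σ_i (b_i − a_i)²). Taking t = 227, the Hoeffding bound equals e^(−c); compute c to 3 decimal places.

Σ(b_i − a_i)² = 76·6² + 37·3² = 3069.
c = 2t² / 3069 = 2·227² / 3069 = 33.5803.

33.580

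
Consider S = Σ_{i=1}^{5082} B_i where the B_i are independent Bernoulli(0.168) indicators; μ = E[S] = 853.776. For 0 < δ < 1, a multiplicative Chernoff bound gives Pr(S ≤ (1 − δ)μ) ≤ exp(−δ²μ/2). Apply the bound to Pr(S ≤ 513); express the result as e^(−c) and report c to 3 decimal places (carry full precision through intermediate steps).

68.009

Write 513 = (1 − δ)μ, so δ = 1 − 513/853.776 = 0.3991398…
Then the exponent is δ²μ/2 = (μ − 513)²/(2μ) = 68.008636.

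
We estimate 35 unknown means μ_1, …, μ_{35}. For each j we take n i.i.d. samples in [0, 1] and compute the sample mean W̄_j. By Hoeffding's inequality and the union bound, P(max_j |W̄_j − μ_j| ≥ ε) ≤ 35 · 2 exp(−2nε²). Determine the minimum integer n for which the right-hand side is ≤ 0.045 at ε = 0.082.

547

Need 2·35·exp(−2nε²) ≤ 0.045, i.e. exp(−2nε²) ≤ 0.045/70.
So 2nε² ≥ ln(70/0.045) = 7.349588.
Hence n ≥ 7.349588/(2·0.082²) = 546.519.
The smallest integer n is 547.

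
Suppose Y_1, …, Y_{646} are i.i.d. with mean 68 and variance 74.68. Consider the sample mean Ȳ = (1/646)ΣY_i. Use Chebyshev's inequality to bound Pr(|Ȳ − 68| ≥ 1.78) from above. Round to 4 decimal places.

0.0365

Var(Ȳ) = Var(Y_i)/n = 74.68/646 = 0.1156.
Chebyshev: Pr(|Ȳ − 68| ≥ 1.78) ≤ Var(Ȳ)/(1.78)² = 74.68/(646·1.78²) = 0.0365.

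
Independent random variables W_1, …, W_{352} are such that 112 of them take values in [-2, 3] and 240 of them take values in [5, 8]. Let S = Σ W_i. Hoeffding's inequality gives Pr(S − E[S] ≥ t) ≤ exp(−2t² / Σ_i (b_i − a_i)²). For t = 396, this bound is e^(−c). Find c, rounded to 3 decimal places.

63.232

Σ(b_i − a_i)² = 112·5² + 240·3² = 4960.
c = 2t² / 4960 = 2·396² / 4960 = 63.2323.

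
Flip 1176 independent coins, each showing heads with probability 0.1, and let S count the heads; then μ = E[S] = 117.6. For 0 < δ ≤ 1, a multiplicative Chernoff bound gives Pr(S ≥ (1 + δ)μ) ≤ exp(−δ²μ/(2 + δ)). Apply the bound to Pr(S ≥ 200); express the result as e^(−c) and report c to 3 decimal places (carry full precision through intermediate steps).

21.378

Write 200 = (1 + δ)μ, so δ = 200/117.6 − 1 = 0.7006803…
Then the exponent is δ²μ/(2 + δ) = (200 − μ)² / (μ·(2 + δ)) = 21.378338.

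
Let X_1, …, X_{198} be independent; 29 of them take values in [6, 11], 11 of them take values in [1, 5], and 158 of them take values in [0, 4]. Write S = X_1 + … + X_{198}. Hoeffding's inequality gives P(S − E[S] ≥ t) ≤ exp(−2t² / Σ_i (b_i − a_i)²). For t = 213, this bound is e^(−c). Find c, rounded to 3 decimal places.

Σ(b_i − a_i)² = 29·5² + 11·4² + 158·4² = 3429.
c = 2t² / 3429 = 2·213² / 3429 = 26.4619.

26.462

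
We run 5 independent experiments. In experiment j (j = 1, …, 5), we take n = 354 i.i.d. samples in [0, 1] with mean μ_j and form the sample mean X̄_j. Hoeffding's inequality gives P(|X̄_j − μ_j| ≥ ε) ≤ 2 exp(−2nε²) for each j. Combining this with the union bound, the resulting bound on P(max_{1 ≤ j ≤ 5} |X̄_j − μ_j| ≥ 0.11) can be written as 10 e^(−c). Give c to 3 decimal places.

8.567

Union bound over the 5 events: P(max_{1 ≤ j ≤ 5} |X̄_j − μ_j| ≥ 0.11) ≤ 5·2·exp(−2nε²) = 10 exp(−2·354·0.11²).
So c = 2·354·0.11² = 8.5668.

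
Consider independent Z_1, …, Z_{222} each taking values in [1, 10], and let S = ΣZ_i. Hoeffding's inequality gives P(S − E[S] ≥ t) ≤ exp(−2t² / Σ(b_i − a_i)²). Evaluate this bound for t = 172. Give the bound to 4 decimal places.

0.0372

Σ(b_i − a_i)² = 222·(9)² = 17982.
Exponent = 2·172²/17982 = 3.2904.
Bound = exp(−3.2904) = 0.03724.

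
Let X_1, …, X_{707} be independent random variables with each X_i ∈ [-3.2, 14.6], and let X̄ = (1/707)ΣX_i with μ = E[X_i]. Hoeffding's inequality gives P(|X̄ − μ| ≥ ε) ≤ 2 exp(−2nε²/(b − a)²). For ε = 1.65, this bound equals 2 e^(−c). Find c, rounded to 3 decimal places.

12.150

c = 2nε²/(b − a)² = 2·707·1.65² / 17.8² = 12.1500.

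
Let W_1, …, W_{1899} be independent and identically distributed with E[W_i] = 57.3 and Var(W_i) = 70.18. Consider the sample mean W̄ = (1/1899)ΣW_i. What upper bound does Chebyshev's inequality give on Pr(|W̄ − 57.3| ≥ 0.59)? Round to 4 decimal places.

Var(W̄) = Var(W_i)/n = 70.18/1899 = 0.036956.
Chebyshev: Pr(|W̄ − 57.3| ≥ 0.59) ≤ Var(W̄)/(0.59)² = 70.18/(1899·0.59²) = 0.1062.

0.1062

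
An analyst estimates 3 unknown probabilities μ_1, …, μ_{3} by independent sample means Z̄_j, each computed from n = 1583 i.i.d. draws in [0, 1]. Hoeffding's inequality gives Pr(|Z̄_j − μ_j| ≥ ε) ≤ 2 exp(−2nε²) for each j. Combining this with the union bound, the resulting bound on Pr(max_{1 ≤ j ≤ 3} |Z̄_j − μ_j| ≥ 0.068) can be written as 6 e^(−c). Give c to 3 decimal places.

14.640

Union bound over the 3 events: Pr(max_{1 ≤ j ≤ 3} |Z̄_j − μ_j| ≥ 0.068) ≤ 3·2·exp(−2nε²) = 6 exp(−2·1583·0.068²).
So c = 2·1583·0.068² = 14.6396.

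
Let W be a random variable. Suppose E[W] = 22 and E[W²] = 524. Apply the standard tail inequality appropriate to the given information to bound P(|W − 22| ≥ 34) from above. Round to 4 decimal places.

The first two moments determine the variance, so Chebyshev's inequality is the sharpest standard bound available.
Var(W) = E[W²] − (E[W])² = 524 − 484 = 40.
Chebyshev's inequality: P(|W − μ| ≥ t) ≤ Var(W)/t² = 40/1156 = 0.0346.

0.0346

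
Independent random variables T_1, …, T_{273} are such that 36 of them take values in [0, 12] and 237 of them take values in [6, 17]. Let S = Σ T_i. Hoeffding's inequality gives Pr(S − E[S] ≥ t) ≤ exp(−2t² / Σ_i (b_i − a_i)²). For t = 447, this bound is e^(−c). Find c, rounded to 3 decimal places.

Σ(b_i − a_i)² = 36·12² + 237·11² = 33861.
c = 2t² / 33861 = 2·447² / 33861 = 11.8017.

11.802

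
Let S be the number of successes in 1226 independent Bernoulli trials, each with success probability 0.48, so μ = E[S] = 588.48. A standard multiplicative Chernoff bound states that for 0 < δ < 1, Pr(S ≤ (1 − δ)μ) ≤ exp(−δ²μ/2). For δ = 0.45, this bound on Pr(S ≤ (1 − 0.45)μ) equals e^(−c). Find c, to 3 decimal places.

59.584

c = δ²μ/2 = 0.45²·588.48/2 = 59.5836.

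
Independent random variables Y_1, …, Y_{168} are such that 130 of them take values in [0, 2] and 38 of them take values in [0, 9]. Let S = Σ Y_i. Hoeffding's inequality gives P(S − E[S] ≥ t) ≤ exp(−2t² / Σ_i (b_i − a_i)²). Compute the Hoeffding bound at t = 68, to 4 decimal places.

Σ(b_i − a_i)² = 130·2² + 38·9² = 3598.
Exponent = 2·68² / 3598 = 2.57032.
Bound = exp(−2.57032) = 0.07651.

0.0765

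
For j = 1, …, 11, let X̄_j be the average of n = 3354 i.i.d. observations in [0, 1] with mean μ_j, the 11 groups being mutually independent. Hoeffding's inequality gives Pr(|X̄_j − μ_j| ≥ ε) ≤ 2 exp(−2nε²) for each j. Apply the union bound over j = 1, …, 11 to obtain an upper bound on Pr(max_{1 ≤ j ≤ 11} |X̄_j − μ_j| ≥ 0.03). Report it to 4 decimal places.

Per-experiment Hoeffding bound: 2·exp(−2·3354·0.03²) = 2·exp(−6.03720) = 0.0047765.
Union bound over 11 events: 11·0.0047765 = 0.05254.

0.0525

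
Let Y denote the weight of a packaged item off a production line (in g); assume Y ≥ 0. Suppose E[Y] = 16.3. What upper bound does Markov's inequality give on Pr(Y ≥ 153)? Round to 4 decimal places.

Markov's inequality: for a non-negative random variable, Pr(Y ≥ a) ≤ E[Y]/a.
Here E[Y] = 16.3 and a = 153, so the bound is 16.3/153 = 0.1065.

0.1065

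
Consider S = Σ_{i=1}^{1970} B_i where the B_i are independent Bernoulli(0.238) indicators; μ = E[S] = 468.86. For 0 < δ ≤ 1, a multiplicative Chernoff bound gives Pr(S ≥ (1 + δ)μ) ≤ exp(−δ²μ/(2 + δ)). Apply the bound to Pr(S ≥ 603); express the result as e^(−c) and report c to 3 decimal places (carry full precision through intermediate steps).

16.787

Write 603 = (1 + δ)μ, so δ = 603/468.86 − 1 = 0.2860982…
Then the exponent is δ²μ/(2 + δ) = (603 − μ)² / (μ·(2 + δ)) = 16.787211.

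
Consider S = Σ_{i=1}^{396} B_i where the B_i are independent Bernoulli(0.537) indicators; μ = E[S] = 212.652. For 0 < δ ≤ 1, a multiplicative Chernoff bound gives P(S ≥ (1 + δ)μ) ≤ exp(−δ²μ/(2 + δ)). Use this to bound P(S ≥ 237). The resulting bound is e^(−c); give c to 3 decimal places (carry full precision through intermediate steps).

1.318

Write 237 = (1 + δ)μ, so δ = 237/212.652 − 1 = 0.1144969…
Then the exponent is δ²μ/(2 + δ) = (237 − μ)² / (μ·(2 + δ)) = 1.318409.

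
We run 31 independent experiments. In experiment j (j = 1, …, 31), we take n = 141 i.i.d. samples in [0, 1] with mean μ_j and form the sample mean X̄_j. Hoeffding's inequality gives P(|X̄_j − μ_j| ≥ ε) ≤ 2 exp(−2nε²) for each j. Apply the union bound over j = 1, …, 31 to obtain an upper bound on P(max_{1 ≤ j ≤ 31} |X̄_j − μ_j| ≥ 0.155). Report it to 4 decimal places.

Per-experiment Hoeffding bound: 2·exp(−2·141·0.155²) = 2·exp(−6.77505) = 0.0022838.
Union bound over 31 events: 31·0.0022838 = 0.07080.

0.0708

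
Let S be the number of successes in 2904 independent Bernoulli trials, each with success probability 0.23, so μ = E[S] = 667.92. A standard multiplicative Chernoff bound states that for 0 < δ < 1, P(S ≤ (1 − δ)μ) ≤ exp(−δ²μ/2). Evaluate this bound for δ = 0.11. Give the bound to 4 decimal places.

Exponent = δ²μ/2 = 0.11²·667.92/2 = 4.0409.
Bound = exp(−4.0409) = 0.01758.

0.0176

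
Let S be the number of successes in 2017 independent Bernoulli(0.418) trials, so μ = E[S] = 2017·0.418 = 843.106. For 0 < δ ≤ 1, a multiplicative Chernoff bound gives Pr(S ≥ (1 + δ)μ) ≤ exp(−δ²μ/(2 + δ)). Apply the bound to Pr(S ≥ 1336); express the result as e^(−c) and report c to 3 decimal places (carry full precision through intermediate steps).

111.488

Write 1336 = (1 + δ)μ, so δ = 1336/843.106 − 1 = 0.5846169…
Then the exponent is δ²μ/(2 + δ) = (1336 − μ)² / (μ·(2 + δ)) = 111.488149.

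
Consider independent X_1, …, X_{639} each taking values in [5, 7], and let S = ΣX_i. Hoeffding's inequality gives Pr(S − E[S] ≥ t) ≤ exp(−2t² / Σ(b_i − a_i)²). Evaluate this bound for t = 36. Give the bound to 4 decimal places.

0.3627

Σ(b_i − a_i)² = 639·(2)² = 2556.
Exponent = 2·36²/2556 = 1.0141.
Bound = exp(−1.0141) = 0.36273.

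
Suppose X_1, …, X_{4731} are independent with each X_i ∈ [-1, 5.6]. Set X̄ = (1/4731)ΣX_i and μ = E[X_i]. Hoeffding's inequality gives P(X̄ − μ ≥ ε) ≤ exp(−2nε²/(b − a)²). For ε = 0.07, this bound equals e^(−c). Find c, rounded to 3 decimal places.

c = 2nε²/(b − a)² = 2·4731·0.07² / 6.6² = 1.0644.

1.064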